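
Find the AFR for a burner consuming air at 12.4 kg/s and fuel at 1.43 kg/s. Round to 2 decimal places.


AFR = m_air / m_fuel
AFR = 12.4 / 1.43 = 8.67


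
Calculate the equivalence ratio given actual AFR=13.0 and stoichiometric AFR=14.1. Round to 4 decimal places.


phi = AFR_stoich / AFR_actual
phi = 14.1 / 13.0 = 1.0846


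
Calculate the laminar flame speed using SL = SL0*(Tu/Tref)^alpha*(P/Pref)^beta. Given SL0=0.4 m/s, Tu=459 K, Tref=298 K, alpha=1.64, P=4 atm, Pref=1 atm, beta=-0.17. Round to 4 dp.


SL = SL0 * (Tu/Tref)^alpha * (P/Pref)^beta
T ratio = 459/298 = 1.54026846
(T ratio)^alpha = 1.54026846^1.64 = 2.030758
(P/Pref)^beta = 4^(-0.17) = 0.790041
SL = 0.4 * 2.030758 * 0.790041 = 0.6418 m/s


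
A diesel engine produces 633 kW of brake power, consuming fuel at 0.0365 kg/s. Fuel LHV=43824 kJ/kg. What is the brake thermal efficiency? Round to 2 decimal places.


eta_BTE = (BP / (mf * LHV)) * 100
Denominator = 0.0365 * 43824 = 1599.5760 kW
eta_BTE = (633 / 1599.5760) * 100 = 39.57%


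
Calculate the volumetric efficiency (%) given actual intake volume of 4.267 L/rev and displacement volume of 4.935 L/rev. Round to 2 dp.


eta_v = (V_actual / V_disp) * 100
Ratio = 4.267 / 4.935 = 0.8646
eta_v = 0.8646 * 100 = 86.46%


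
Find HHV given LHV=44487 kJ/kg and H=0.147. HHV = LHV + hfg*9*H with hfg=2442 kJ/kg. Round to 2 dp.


HHV = LHV + hfg * 9 * H
Water addition = 2442 * 9 * 0.147 = 3230.766 kJ/kg
HHV = 44487 + 3230.766 = 47717.77 kJ/kg


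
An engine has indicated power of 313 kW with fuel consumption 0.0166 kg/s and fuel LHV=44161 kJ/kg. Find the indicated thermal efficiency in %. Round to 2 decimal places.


eta_ith = (IP / (mf * LHV)) * 100
Denominator = 0.0166 * 44161 = 733.0726 kW
eta_ith = (313 / 733.0726) * 100 = 42.70%


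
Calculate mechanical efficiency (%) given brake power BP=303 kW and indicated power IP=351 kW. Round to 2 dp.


eta_mech = (BP / IP) * 100
Ratio = 303 / 351 = 0.8632
eta_mech = 0.8632 * 100 = 86.32%


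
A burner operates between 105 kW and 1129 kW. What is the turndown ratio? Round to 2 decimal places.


TDR = Q_max / Q_min
TDR = 1129 / 105 = 10.75


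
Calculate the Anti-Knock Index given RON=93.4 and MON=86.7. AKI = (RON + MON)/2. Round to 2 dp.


AKI = (RON + MON) / 2
AKI = (93.4 + 86.7) / 2
AKI = 180.1 / 2 = 90.05


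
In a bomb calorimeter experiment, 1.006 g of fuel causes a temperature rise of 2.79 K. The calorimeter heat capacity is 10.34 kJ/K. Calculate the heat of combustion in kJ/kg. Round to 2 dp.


Hc = C_cal * delta_T / m_fuel
Q_released = 10.34 * 2.79 = 28.8486 kJ
m_fuel = 1.006 g = 1.006/1000 kg = 0.001006 kg
Hc = 28.8486 / 0.001006 = 28676.54 kJ/kg


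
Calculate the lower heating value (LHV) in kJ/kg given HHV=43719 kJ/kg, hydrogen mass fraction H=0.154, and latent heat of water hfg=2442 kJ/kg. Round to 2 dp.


LHV = HHV - hfg * 9 * H
Water correction = 2442 * 9 * 0.154 = 3384.612 kJ/kg
LHV = 43719 - 3384.612 = 40334.39 kJ/kg


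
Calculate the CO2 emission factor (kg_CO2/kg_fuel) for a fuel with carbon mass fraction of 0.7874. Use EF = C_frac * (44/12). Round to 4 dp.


EF = C_frac * (M_CO2 / M_C)
EF = 0.7874 * (44/12)
EF = 0.7874 * 3.666667 = 2.8871 kg_CO2/kg_fuel


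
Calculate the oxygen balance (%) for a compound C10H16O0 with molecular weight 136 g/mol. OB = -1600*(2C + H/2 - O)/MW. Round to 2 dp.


OB = -1600 * (2C + H/2 - O) / MW
Inner = 2*10 + 16/2 - 0 = 28.00
OB = -1600 * 28.00 / 136 = -329.41%


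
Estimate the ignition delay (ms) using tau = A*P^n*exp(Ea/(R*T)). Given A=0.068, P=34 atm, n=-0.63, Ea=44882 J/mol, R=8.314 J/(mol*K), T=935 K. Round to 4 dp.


tau = A * P^n * exp(Ea/(R*T))
P^n = 34^(-0.63) = 0.10843470
Ea/(R*T) = 44882/(8.314*935) = 5.773652
exp(Ea/(R*T)) = 321.710334
tau = 0.068 * 0.10843470 * 321.710334 = 2.3722 ms


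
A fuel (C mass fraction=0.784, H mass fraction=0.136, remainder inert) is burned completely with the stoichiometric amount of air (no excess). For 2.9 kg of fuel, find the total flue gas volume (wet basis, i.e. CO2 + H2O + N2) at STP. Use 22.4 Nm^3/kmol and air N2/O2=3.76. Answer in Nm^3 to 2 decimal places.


Per kg fuel: CO2 = (C/12 kmol)*22.4 = (0.784/12)*22.4 = 1.46347 Nm^3
Per kg fuel: H2O = (H/2 kmol)*22.4 = (0.136/2)*22.4 = 1.52320 Nm^3
O2 needed per kg fuel = C/12 + H/4 = 0.784/12 + 0.136/4 = 0.09933333 kmol
Per kg fuel: N2 = O2*3.76*22.4 = 0.09933333*3.76*22.4 = 8.36625 Nm^3
Total per kg = 1.46347 + 1.52320 + 8.36625 = 11.35292 Nm^3
Total = 11.35292 * 2.9 = 32.92 Nm^3


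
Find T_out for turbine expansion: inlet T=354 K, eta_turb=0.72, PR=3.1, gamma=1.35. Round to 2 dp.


T_out = T_in * (1 - eta * (1 - PR^(-(gamma-1)/gamma)))
Exponent = -(1.35-1)/1.35 = -0.25925926
PR^exp = 3.1^(-0.25925926) = 0.74577862
Factor = 1 - 0.72*(1 - 0.74577862) = 0.81696061
T_out = 354 * 0.81696061 = 289.20 K


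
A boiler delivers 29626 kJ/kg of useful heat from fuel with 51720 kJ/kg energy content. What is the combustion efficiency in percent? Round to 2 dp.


Efficiency = (Q_useful / Q_fuel) * 100
Efficiency = (29626 / 51720) * 100
Efficiency = 0.5728 * 100 = 57.28%


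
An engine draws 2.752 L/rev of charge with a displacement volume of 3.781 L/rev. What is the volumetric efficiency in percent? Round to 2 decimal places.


eta_v = (V_actual / V_disp) * 100
Ratio = 2.752 / 3.781 = 0.7278
eta_v = 0.7278 * 100 = 72.78%


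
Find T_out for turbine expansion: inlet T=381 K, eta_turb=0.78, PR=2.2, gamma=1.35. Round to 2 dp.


T_out = T_in * (1 - eta * (1 - PR^(-(gamma-1)/gamma)))
Exponent = -(1.35-1)/1.35 = -0.25925926
PR^exp = 2.2^(-0.25925926) = 0.81512413
Factor = 1 - 0.78*(1 - 0.81512413) = 0.85579682
T_out = 381 * 0.85579682 = 326.06 K


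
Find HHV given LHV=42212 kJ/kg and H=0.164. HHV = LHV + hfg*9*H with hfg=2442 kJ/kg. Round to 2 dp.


HHV = LHV + hfg * 9 * H
Water addition = 2442 * 9 * 0.164 = 3604.392 kJ/kg
HHV = 42212 + 3604.392 = 45816.39 kJ/kg


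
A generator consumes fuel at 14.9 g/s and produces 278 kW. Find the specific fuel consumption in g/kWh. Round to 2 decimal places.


SFC = (mf / BP) * 3600
Rate = 14.9 / 278 = 0.053597 g/(s*kW)
SFC = 0.053597 * 3600 = 192.95 g/kWh


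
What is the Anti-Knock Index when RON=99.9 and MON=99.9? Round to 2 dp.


AKI = (RON + MON) / 2
AKI = (99.9 + 99.9) / 2
AKI = 199.8 / 2 = 99.90


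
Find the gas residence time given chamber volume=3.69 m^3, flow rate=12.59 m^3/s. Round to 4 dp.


tau = V / Q_flow
tau = 3.69 / 12.59 = 0.2931 s


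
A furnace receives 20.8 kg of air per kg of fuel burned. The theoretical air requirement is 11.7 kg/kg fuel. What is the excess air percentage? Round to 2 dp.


Excess air = actual - stoichiometric = 20.8 - 11.7 = 9.10 kg/kg fuel
Excess air % = (excess / stoich) * 100 = (9.10 / 11.7) * 100 = 77.78%


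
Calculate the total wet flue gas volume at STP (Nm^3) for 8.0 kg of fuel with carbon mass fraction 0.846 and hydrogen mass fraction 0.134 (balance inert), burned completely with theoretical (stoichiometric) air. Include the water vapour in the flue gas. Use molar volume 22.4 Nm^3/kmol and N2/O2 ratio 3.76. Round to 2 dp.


Per kg fuel: CO2 = (C/12 kmol)*22.4 = (0.846/12)*22.4 = 1.57920 Nm^3
Per kg fuel: H2O = (H/2 kmol)*22.4 = (0.134/2)*22.4 = 1.50080 Nm^3
O2 needed per kg fuel = C/12 + H/4 = 0.846/12 + 0.134/4 = 0.10400000 kmol
Per kg fuel: N2 = O2*3.76*22.4 = 0.10400000*3.76*22.4 = 8.75930 Nm^3
Total per kg = 1.57920 + 1.50080 + 8.75930 = 11.83930 Nm^3
Total = 11.83930 * 8.0 = 94.71 Nm^3


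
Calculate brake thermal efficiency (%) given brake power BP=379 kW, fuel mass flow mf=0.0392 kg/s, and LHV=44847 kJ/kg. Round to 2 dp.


eta_BTE = (BP / (mf * LHV)) * 100
Denominator = 0.0392 * 44847 = 1758.0024 kW
eta_BTE = (379 / 1758.0024) * 100 = 21.56%


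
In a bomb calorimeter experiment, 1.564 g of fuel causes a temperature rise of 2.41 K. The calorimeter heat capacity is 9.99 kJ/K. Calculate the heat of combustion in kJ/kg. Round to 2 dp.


Hc = C_cal * delta_T / m_fuel
Q_released = 9.99 * 2.41 = 24.0759 kJ
m_fuel = 1.564 g = 1.564/1000 kg = 0.001564 kg
Hc = 24.0759 / 0.001564 = 15393.80 kJ/kg


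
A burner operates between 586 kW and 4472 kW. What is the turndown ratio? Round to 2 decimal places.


TDR = Q_max / Q_min
TDR = 4472 / 586 = 7.63


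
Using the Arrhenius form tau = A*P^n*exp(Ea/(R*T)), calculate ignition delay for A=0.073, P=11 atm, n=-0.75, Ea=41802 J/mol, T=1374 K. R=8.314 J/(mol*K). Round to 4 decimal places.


tau = A * P^n * exp(Ea/(R*T))
P^n = 11^(-0.75) = 0.16556003
Ea/(R*T) = 41802/(8.314*1374) = 3.659319
exp(Ea/(R*T)) = 38.834900
tau = 0.073 * 0.16556003 * 38.834900 = 0.4694 ms


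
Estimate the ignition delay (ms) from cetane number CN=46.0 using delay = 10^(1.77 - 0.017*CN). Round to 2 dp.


delay = 10^(1.77 - 0.017*CN)
Exponent = 1.77 - 0.017*46.0 = 0.9880
delay = 10^0.9880 = 9.73 ms


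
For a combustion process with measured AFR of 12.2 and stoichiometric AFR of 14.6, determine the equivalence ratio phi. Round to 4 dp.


phi = AFR_stoich / AFR_actual
phi = 14.6 / 12.2 = 1.1967


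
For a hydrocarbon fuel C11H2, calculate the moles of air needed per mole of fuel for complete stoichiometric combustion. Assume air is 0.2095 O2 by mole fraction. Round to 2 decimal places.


Balanced combustion: C11H2 + 11.5 O2 -> 11 CO2 + 1 H2O
O2 needed = C + H/4 = 11 + 2/4 = 11.50 moles
Air moles = O2 / 0.2095 = 11.50 / 0.2095 = 54.89 moles air


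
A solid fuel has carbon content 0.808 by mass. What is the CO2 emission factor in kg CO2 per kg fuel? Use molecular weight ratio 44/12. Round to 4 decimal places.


EF = C_frac * (M_CO2 / M_C)
EF = 0.808 * (44/12)
EF = 0.808 * 3.666667 = 2.9627 kg_CO2/kg_fuel


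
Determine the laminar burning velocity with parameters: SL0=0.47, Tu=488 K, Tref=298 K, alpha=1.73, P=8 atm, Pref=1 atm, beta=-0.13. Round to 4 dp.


SL = SL0 * (Tu/Tref)^alpha * (P/Pref)^beta
T ratio = 488/298 = 1.63758389
(T ratio)^alpha = 1.63758389^1.73 = 2.347319
(P/Pref)^beta = 8^(-0.13) = 0.763130
SL = 0.47 * 2.347319 * 0.763130 = 0.8419 m/s


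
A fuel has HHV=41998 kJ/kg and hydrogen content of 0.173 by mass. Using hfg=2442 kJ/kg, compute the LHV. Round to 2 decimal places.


LHV = HHV - hfg * 9 * H
Water correction = 2442 * 9 * 0.173 = 3802.194 kJ/kg
LHV = 41998 - 3802.194 = 38195.81 kJ/kg


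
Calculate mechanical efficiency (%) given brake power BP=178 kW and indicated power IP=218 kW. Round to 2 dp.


eta_mech = (BP / IP) * 100
Ratio = 178 / 218 = 0.8165
eta_mech = 0.8165 * 100 = 81.65%


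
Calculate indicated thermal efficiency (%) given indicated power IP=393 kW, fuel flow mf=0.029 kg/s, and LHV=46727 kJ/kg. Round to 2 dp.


eta_ith = (IP / (mf * LHV)) * 100
Denominator = 0.029 * 46727 = 1355.0830 kW
eta_ith = (393 / 1355.0830) * 100 = 29.00%


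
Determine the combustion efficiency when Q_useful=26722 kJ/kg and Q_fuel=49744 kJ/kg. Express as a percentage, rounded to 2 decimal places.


Efficiency = (Q_useful / Q_fuel) * 100
Efficiency = (26722 / 49744) * 100
Efficiency = 0.5372 * 100 = 53.72%


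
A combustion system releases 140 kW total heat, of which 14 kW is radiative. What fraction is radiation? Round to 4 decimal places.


f_rad = Q_rad / Q_total
f_rad = 14 / 140 = 0.1000


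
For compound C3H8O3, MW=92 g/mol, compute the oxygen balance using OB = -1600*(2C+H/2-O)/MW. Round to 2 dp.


OB = -1600 * (2C + H/2 - O) / MW
Inner = 2*3 + 8/2 - 3 = 7.00
OB = -1600 * 7.00 / 92 = -121.74%


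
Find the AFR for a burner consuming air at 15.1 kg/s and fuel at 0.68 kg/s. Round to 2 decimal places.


AFR = m_air / m_fuel
AFR = 15.1 / 0.68 = 22.21


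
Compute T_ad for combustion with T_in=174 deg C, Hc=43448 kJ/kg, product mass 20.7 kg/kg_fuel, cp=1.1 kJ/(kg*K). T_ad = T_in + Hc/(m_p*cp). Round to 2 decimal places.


T_ad = T_in + Hc / (m_p * cp)
Denominator = 20.7 * 1.1 = 22.7700
Temperature rise = 43448 / 22.7700 = 1908.12 K
T_ad = 174 + 1908.12 = 2082.12 deg C


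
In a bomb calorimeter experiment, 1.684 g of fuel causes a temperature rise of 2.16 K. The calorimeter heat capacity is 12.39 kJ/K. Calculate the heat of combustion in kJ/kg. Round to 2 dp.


Hc = C_cal * delta_T / m_fuel
Q_released = 12.39 * 2.16 = 26.7624 kJ
m_fuel = 1.684 g = 1.684/1000 kg = 0.001684 kg
Hc = 26.7624 / 0.001684 = 15892.16 kJ/kg


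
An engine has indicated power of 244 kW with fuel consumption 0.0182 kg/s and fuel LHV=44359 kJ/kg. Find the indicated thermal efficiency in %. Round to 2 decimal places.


eta_ith = (IP / (mf * LHV)) * 100
Denominator = 0.0182 * 44359 = 807.3338 kW
eta_ith = (244 / 807.3338) * 100 = 30.22%


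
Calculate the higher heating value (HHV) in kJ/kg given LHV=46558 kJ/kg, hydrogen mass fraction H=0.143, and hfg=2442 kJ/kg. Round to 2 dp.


HHV = LHV + hfg * 9 * H
Water addition = 2442 * 9 * 0.143 = 3142.854 kJ/kg
HHV = 46558 + 3142.854 = 49700.85 kJ/kg


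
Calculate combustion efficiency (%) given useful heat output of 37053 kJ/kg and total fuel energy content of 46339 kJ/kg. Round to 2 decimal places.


Efficiency = (Q_useful / Q_fuel) * 100
Efficiency = (37053 / 46339) * 100
Efficiency = 0.7996 * 100 = 79.96%


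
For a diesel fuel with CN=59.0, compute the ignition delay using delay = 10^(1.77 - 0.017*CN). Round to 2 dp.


delay = 10^(1.77 - 0.017*CN)
Exponent = 1.77 - 0.017*59.0 = 0.7670
delay = 10^0.7670 = 5.85 ms


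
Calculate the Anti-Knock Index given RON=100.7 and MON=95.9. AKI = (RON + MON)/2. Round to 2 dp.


AKI = (RON + MON) / 2
AKI = (100.7 + 95.9) / 2
AKI = 196.6 / 2 = 98.30


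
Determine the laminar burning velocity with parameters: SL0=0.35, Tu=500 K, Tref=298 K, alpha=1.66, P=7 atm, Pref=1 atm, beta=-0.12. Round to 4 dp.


SL = SL0 * (Tu/Tref)^alpha * (P/Pref)^beta
T ratio = 500/298 = 1.67785235
(T ratio)^alpha = 1.67785235^1.66 = 2.360974
(P/Pref)^beta = 7^(-0.12) = 0.791750
SL = 0.35 * 2.360974 * 0.791750 = 0.6543 m/s


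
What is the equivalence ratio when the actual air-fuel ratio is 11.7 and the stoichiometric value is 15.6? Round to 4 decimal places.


phi = AFR_stoich / AFR_actual
phi = 15.6 / 11.7 = 1.3333


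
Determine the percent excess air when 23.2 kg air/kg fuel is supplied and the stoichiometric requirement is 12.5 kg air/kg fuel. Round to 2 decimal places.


Excess air = actual - stoichiometric = 23.2 - 12.5 = 10.70 kg/kg fuel
Excess air % = (excess / stoich) * 100 = (10.70 / 12.5) * 100 = 85.60%


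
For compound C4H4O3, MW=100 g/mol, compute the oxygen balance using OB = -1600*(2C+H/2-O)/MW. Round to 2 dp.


OB = -1600 * (2C + H/2 - O) / MW
Inner = 2*4 + 4/2 - 3 = 7.00
OB = -1600 * 7.00 / 100 = -112.00%


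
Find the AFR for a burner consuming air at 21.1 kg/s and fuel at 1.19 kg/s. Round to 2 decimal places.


AFR = m_air / m_fuel
AFR = 21.1 / 1.19 = 17.73


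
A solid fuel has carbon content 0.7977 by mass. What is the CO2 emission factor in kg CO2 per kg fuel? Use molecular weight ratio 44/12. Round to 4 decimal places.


EF = C_frac * (M_CO2 / M_C)
EF = 0.7977 * (44/12)
EF = 0.7977 * 3.666667 = 2.9249 kg_CO2/kg_fuel


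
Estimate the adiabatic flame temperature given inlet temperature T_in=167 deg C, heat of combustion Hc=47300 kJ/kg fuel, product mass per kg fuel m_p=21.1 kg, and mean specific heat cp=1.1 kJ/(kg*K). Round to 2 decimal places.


T_ad = T_in + Hc / (m_p * cp)
Denominator = 21.1 * 1.1 = 23.2100
Temperature rise = 47300 / 23.2100 = 2037.91 K
T_ad = 167 + 2037.91 = 2204.91 deg C


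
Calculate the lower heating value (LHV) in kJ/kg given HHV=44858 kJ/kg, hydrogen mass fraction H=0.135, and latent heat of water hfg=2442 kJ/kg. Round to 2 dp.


LHV = HHV - hfg * 9 * H
Water correction = 2442 * 9 * 0.135 = 2967.030 kJ/kg
LHV = 44858 - 2967.030 = 41890.97 kJ/kg


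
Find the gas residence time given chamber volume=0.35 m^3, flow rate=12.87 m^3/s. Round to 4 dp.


tau = V / Q_flow
tau = 0.35 / 12.87 = 0.0272 s


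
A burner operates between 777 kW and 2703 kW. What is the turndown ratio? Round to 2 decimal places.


TDR = Q_max / Q_min
TDR = 2703 / 777 = 3.48


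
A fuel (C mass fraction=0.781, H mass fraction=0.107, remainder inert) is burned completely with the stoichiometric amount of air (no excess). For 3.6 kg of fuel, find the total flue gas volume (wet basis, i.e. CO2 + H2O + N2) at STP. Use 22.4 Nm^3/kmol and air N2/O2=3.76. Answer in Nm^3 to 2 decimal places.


Per kg fuel: CO2 = (C/12 kmol)*22.4 = (0.781/12)*22.4 = 1.45787 Nm^3
Per kg fuel: H2O = (H/2 kmol)*22.4 = (0.107/2)*22.4 = 1.19840 Nm^3
O2 needed per kg fuel = C/12 + H/4 = 0.781/12 + 0.107/4 = 0.09183333 kmol
Per kg fuel: N2 = O2*3.76*22.4 = 0.09183333*3.76*22.4 = 7.73457 Nm^3
Total per kg = 1.45787 + 1.19840 + 7.73457 = 10.39084 Nm^3
Total = 10.39084 * 3.6 = 37.41 Nm^3


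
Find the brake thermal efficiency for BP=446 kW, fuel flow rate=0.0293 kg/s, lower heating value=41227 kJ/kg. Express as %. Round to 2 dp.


eta_BTE = (BP / (mf * LHV)) * 100
Denominator = 0.0293 * 41227 = 1207.9511 kW
eta_BTE = (446 / 1207.9511) * 100 = 36.92%


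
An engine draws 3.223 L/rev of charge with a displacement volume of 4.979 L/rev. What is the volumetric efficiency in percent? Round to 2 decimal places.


eta_v = (V_actual / V_disp) * 100
Ratio = 3.223 / 4.979 = 0.6473
eta_v = 0.6473 * 100 = 64.73%


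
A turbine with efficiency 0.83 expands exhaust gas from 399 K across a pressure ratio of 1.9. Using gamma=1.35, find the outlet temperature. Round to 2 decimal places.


T_out = T_in * (1 - eta * (1 - PR^(-(gamma-1)/gamma)))
Exponent = -(1.35-1)/1.35 = -0.25925926
PR^exp = 1.9^(-0.25925926) = 0.84670193
Factor = 1 - 0.83*(1 - 0.84670193) = 0.87276260
T_out = 399 * 0.87276260 = 348.23 K


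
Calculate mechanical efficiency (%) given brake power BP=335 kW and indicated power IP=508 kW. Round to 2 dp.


eta_mech = (BP / IP) * 100
Ratio = 335 / 508 = 0.6594
eta_mech = 0.6594 * 100 = 65.94%


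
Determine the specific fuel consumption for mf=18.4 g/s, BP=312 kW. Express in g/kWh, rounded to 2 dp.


SFC = (mf / BP) * 3600
Rate = 18.4 / 312 = 0.058974 g/(s*kW)
SFC = 0.058974 * 3600 = 212.31 g/kWh


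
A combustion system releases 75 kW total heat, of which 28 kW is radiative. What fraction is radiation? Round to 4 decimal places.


f_rad = Q_rad / Q_total
f_rad = 28 / 75 = 0.3733


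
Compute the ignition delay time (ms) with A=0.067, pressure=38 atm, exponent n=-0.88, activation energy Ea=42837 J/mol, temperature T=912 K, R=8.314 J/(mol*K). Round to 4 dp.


tau = A * P^n * exp(Ea/(R*T))
P^n = 38^(-0.88) = 0.04071837
Ea/(R*T) = 42837/(8.314*912) = 5.649554
exp(Ea/(R*T)) = 284.164795
tau = 0.067 * 0.04071837 * 284.164795 = 0.7752 ms


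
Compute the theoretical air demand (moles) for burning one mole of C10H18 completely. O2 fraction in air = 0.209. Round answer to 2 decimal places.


Balanced combustion: C10H18 + 14.5 O2 -> 10 CO2 + 9 H2O
O2 needed = C + H/4 = 10 + 18/4 = 14.50 moles
Air moles = O2 / 0.209 = 14.50 / 0.209 = 69.38 moles air


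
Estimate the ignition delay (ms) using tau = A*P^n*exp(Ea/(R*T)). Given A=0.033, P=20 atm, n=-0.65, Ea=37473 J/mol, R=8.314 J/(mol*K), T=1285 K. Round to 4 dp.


tau = A * P^n * exp(Ea/(R*T))
P^n = 20^(-0.65) = 0.14266929
Ea/(R*T) = 37473/(8.314*1285) = 3.507562
exp(Ea/(R*T)) = 33.366809
tau = 0.033 * 0.14266929 * 33.366809 = 0.1571 ms


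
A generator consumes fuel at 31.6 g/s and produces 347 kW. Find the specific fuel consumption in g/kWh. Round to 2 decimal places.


SFC = (mf / BP) * 3600
Rate = 31.6 / 347 = 0.091066 g/(s*kW)
SFC = 0.091066 * 3600 = 327.84 g/kWh


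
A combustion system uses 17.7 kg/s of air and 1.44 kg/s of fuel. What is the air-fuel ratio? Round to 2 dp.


AFR = m_air / m_fuel
AFR = 17.7 / 1.44 = 12.29


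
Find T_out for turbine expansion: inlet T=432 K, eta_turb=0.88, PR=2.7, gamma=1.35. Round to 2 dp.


T_out = T_in * (1 - eta * (1 - PR^(-(gamma-1)/gamma)))
Exponent = -(1.35-1)/1.35 = -0.25925926
PR^exp = 2.7^(-0.25925926) = 0.77297411
Factor = 1 - 0.88*(1 - 0.77297411) = 0.80021722
T_out = 432 * 0.80021722 = 345.69 K


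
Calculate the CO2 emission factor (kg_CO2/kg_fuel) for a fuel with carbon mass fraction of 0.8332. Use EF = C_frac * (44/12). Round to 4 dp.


EF = C_frac * (M_CO2 / M_C)
EF = 0.8332 * (44/12)
EF = 0.8332 * 3.666667 = 3.0551 kg_CO2/kg_fuel


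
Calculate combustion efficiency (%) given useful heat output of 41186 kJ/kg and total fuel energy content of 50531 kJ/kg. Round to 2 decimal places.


Efficiency = (Q_useful / Q_fuel) * 100
Efficiency = (41186 / 50531) * 100
Efficiency = 0.8151 * 100 = 81.51%


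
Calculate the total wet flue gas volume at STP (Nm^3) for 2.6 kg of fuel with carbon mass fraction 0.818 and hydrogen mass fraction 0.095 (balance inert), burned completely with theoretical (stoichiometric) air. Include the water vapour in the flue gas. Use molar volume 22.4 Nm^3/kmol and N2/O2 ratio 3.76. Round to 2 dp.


Per kg fuel: CO2 = (C/12 kmol)*22.4 = (0.818/12)*22.4 = 1.52693 Nm^3
Per kg fuel: H2O = (H/2 kmol)*22.4 = (0.095/2)*22.4 = 1.06400 Nm^3
O2 needed per kg fuel = C/12 + H/4 = 0.818/12 + 0.095/4 = 0.09191667 kmol
Per kg fuel: N2 = O2*3.76*22.4 = 0.09191667*3.76*22.4 = 7.74159 Nm^3
Total per kg = 1.52693 + 1.06400 + 7.74159 = 10.33252 Nm^3
Total = 10.33252 * 2.6 = 26.86 Nm^3


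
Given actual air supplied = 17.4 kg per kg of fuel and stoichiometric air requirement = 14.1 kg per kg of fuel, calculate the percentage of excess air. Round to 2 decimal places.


Excess air = actual - stoichiometric = 17.4 - 14.1 = 3.30 kg/kg fuel
Excess air % = (excess / stoich) * 100 = (3.30 / 14.1) * 100 = 23.40%


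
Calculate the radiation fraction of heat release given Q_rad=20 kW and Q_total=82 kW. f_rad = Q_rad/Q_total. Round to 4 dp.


f_rad = Q_rad / Q_total
f_rad = 20 / 82 = 0.2439


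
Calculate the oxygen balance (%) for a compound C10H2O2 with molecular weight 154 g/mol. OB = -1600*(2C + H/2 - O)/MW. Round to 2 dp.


OB = -1600 * (2C + H/2 - O) / MW
Inner = 2*10 + 2/2 - 2 = 19.00
OB = -1600 * 19.00 / 154 = -197.40%


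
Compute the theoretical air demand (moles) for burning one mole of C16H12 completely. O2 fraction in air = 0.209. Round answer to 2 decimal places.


Balanced combustion: C16H12 + 19 O2 -> 16 CO2 + 6 H2O
O2 needed = C + H/4 = 16 + 12/4 = 19.00 moles
Air moles = O2 / 0.209 = 19.00 / 0.209 = 90.91 moles air


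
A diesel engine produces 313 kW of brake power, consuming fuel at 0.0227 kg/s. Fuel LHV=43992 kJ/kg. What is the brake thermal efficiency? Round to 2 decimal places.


eta_BTE = (BP / (mf * LHV)) * 100
Denominator = 0.0227 * 43992 = 998.6184 kW
eta_BTE = (313 / 998.6184) * 100 = 31.34%


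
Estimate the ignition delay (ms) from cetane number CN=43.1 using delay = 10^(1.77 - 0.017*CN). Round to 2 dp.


delay = 10^(1.77 - 0.017*CN)
Exponent = 1.77 - 0.017*43.1 = 1.0373
delay = 10^1.0373 = 10.90 ms


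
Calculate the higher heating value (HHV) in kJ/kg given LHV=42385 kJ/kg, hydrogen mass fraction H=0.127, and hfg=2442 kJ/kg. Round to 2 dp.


HHV = LHV + hfg * 9 * H
Water addition = 2442 * 9 * 0.127 = 2791.206 kJ/kg
HHV = 42385 + 2791.206 = 45176.21 kJ/kg


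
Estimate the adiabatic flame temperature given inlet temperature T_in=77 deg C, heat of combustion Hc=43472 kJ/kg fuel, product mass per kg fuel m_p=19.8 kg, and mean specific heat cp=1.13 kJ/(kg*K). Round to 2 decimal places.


T_ad = T_in + Hc / (m_p * cp)
Denominator = 19.8 * 1.13 = 22.3740
Temperature rise = 43472 / 22.3740 = 1942.97 K
T_ad = 77 + 1942.97 = 2019.97 deg C


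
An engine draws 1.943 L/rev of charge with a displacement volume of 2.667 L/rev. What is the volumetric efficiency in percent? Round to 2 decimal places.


eta_v = (V_actual / V_disp) * 100
Ratio = 1.943 / 2.667 = 0.7285
eta_v = 0.7285 * 100 = 72.85%


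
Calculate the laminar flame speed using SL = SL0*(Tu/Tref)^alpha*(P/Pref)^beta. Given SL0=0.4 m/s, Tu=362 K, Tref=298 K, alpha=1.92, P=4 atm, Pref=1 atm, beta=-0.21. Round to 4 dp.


SL = SL0 * (Tu/Tref)^alpha * (P/Pref)^beta
T ratio = 362/298 = 1.21476510
(T ratio)^alpha = 1.21476510^1.92 = 1.452865
(P/Pref)^beta = 4^(-0.21) = 0.747425
SL = 0.4 * 1.452865 * 0.747425 = 0.4344 m/s


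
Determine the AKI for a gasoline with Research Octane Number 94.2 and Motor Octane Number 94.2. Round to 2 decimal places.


AKI = (RON + MON) / 2
AKI = (94.2 + 94.2) / 2
AKI = 188.4 / 2 = 94.20


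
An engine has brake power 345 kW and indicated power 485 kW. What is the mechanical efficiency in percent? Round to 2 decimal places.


eta_mech = (BP / IP) * 100
Ratio = 345 / 485 = 0.7113
eta_mech = 0.7113 * 100 = 71.13%


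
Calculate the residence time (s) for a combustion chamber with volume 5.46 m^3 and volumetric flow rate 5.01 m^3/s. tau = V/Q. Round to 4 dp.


tau = V / Q_flow
tau = 5.46 / 5.01 = 1.0898 s


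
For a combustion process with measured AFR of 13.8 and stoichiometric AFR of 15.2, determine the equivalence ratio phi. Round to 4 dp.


phi = AFR_stoich / AFR_actual
phi = 15.2 / 13.8 = 1.1014


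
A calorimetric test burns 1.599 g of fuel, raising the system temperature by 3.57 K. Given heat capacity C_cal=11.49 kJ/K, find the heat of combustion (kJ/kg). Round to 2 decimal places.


Hc = C_cal * delta_T / m_fuel
Q_released = 11.49 * 3.57 = 41.0193 kJ
m_fuel = 1.599 g = 1.599/1000 kg = 0.001599 kg
Hc = 41.0193 / 0.001599 = 25653.10 kJ/kg


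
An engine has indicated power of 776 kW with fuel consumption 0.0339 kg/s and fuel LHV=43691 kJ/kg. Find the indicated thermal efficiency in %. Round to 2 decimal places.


eta_ith = (IP / (mf * LHV)) * 100
Denominator = 0.0339 * 43691 = 1481.1249 kW
eta_ith = (776 / 1481.1249) * 100 = 52.39%


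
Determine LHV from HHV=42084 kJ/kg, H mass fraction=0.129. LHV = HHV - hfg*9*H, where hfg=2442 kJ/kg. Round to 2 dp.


LHV = HHV - hfg * 9 * H
Water correction = 2442 * 9 * 0.129 = 2835.162 kJ/kg
LHV = 42084 - 2835.162 = 39248.84 kJ/kg


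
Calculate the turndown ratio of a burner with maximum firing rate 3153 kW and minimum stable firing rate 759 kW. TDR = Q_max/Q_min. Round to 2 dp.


TDR = Q_max / Q_min
TDR = 3153 / 759 = 4.15


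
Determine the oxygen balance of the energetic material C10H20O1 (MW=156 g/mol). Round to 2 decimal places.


OB = -1600 * (2C + H/2 - O) / MW
Inner = 2*10 + 20/2 - 1 = 29.00
OB = -1600 * 29.00 / 156 = -297.44%


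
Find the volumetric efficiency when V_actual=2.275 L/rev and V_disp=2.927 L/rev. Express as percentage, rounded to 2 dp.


eta_v = (V_actual / V_disp) * 100
Ratio = 2.275 / 2.927 = 0.7772
eta_v = 0.7772 * 100 = 77.72%


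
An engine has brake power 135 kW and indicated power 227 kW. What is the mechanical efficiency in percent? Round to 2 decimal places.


eta_mech = (BP / IP) * 100
Ratio = 135 / 227 = 0.5947
eta_mech = 0.5947 * 100 = 59.47%


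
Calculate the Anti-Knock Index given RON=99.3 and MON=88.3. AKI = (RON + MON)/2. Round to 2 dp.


AKI = (RON + MON) / 2
AKI = (99.3 + 88.3) / 2
AKI = 187.6 / 2 = 93.80


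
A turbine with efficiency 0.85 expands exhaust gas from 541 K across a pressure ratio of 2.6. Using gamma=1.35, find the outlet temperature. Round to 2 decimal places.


T_out = T_in * (1 - eta * (1 - PR^(-(gamma-1)/gamma)))
Exponent = -(1.35-1)/1.35 = -0.25925926
PR^exp = 2.6^(-0.25925926) = 0.78057442
Factor = 1 - 0.85*(1 - 0.78057442) = 0.81348826
T_out = 541 * 0.81348826 = 440.10 K


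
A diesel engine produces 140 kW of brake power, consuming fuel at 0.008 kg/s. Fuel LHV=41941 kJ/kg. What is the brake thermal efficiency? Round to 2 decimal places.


eta_BTE = (BP / (mf * LHV)) * 100
Denominator = 0.008 * 41941 = 335.5280 kW
eta_BTE = (140 / 335.5280) * 100 = 41.73%


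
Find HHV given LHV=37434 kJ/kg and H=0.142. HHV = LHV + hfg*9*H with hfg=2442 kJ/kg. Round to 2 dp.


HHV = LHV + hfg * 9 * H
Water addition = 2442 * 9 * 0.142 = 3120.876 kJ/kg
HHV = 37434 + 3120.876 = 40554.88 kJ/kg


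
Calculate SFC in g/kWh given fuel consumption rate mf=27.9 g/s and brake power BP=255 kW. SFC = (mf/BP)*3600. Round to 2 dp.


SFC = (mf / BP) * 3600
Rate = 27.9 / 255 = 0.109412 g/(s*kW)
SFC = 0.109412 * 3600 = 393.88 g/kWh


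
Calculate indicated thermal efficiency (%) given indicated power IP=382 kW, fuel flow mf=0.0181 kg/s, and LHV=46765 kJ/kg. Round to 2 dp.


eta_ith = (IP / (mf * LHV)) * 100
Denominator = 0.0181 * 46765 = 846.4465 kW
eta_ith = (382 / 846.4465) * 100 = 45.13%


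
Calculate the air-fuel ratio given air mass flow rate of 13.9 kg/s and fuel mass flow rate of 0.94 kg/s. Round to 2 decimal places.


AFR = m_air / m_fuel
AFR = 13.9 / 0.94 = 14.79


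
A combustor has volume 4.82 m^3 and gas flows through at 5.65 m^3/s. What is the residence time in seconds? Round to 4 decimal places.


tau = V / Q_flow
tau = 4.82 / 5.65 = 0.8531 s


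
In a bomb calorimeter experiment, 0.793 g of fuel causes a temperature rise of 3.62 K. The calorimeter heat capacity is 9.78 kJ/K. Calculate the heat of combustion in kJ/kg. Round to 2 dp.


Hc = C_cal * delta_T / m_fuel
Q_released = 9.78 * 3.62 = 35.4036 kJ
m_fuel = 0.793 g = 0.793/1000 kg = 0.000793 kg
Hc = 35.4036 / 0.000793 = 44645.15 kJ/kg


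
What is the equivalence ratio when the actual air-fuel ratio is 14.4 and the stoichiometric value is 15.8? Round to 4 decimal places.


phi = AFR_stoich / AFR_actual
phi = 15.8 / 14.4 = 1.0972


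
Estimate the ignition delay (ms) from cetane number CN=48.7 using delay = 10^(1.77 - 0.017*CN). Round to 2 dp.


delay = 10^(1.77 - 0.017*CN)
Exponent = 1.77 - 0.017*48.7 = 0.9421
delay = 10^0.9421 = 8.75 ms


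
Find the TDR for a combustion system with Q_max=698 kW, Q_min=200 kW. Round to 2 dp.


TDR = Q_max / Q_min
TDR = 698 / 200 = 3.49


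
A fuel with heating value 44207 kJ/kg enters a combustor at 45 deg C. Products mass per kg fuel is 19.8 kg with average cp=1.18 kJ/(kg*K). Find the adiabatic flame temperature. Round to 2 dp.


T_ad = T_in + Hc / (m_p * cp)
Denominator = 19.8 * 1.18 = 23.3640
Temperature rise = 44207 / 23.3640 = 1892.10 K
T_ad = 45 + 1892.10 = 1937.10 deg C


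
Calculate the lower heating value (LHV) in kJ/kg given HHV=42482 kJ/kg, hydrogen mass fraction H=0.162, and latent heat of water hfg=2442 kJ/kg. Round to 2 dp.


LHV = HHV - hfg * 9 * H
Water correction = 2442 * 9 * 0.162 = 3560.436 kJ/kg
LHV = 42482 - 3560.436 = 38921.56 kJ/kg


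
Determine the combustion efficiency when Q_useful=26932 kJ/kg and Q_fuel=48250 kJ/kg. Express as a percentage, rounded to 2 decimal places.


Efficiency = (Q_useful / Q_fuel) * 100
Efficiency = (26932 / 48250) * 100
Efficiency = 0.5582 * 100 = 55.82%


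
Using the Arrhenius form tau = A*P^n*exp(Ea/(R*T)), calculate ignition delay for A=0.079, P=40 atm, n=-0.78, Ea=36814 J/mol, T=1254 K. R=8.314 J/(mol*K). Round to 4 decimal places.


tau = A * P^n * exp(Ea/(R*T))
P^n = 40^(-0.78) = 0.05628507
Ea/(R*T) = 36814/(8.314*1254) = 3.531063
exp(Ea/(R*T)) = 34.160257
tau = 0.079 * 0.05628507 * 34.160257 = 0.1519 ms


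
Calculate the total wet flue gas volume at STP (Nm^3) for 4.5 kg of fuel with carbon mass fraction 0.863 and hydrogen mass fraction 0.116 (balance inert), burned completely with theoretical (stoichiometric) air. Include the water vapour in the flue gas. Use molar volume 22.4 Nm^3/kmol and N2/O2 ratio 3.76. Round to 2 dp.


Per kg fuel: CO2 = (C/12 kmol)*22.4 = (0.863/12)*22.4 = 1.61093 Nm^3
Per kg fuel: H2O = (H/2 kmol)*22.4 = (0.116/2)*22.4 = 1.29920 Nm^3
O2 needed per kg fuel = C/12 + H/4 = 0.863/12 + 0.116/4 = 0.10091667 kmol
Per kg fuel: N2 = O2*3.76*22.4 = 0.10091667*3.76*22.4 = 8.49961 Nm^3
Total per kg = 1.61093 + 1.29920 + 8.49961 = 11.40974 Nm^3
Total = 11.40974 * 4.5 = 51.34 Nm^3


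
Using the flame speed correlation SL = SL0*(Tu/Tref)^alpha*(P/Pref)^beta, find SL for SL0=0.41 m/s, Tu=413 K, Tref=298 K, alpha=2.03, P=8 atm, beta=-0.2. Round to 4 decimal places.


SL = SL0 * (Tu/Tref)^alpha * (P/Pref)^beta
T ratio = 413/298 = 1.38590604
(T ratio)^alpha = 1.38590604^2.03 = 1.939633
(P/Pref)^beta = 8^(-0.2) = 0.659754
SL = 0.41 * 1.939633 * 0.659754 = 0.5247 m/s


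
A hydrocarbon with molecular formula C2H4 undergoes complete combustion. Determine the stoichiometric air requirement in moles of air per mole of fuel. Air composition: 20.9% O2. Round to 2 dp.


Balanced combustion: C2H4 + 3 O2 -> 2 CO2 + 2 H2O
O2 needed = C + H/4 = 2 + 4/4 = 3.00 moles
Air moles = O2 / 0.209 = 3.00 / 0.209 = 14.35 moles air


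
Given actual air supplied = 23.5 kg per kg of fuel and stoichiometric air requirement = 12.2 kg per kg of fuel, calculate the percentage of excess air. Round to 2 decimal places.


Excess air = actual - stoichiometric = 23.5 - 12.2 = 11.30 kg/kg fuel
Excess air % = (excess / stoich) * 100 = (11.30 / 12.2) * 100 = 92.62%


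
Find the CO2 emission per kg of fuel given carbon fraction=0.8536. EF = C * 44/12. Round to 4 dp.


EF = C_frac * (M_CO2 / M_C)
EF = 0.8536 * (44/12)
EF = 0.8536 * 3.666667 = 3.1299 kg_CO2/kg_fuel


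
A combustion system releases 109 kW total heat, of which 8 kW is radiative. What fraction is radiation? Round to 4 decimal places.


f_rad = Q_rad / Q_total
f_rad = 8 / 109 = 0.0734


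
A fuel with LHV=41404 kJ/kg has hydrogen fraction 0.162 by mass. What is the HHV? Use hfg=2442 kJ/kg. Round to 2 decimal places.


HHV = LHV + hfg * 9 * H
Water addition = 2442 * 9 * 0.162 = 3560.436 kJ/kg
HHV = 41404 + 3560.436 = 44964.44 kJ/kg


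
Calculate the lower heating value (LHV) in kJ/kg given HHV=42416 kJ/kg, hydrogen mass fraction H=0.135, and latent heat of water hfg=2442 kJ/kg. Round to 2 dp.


LHV = HHV - hfg * 9 * H
Water correction = 2442 * 9 * 0.135 = 2967.030 kJ/kg
LHV = 42416 - 2967.030 = 39448.97 kJ/kg


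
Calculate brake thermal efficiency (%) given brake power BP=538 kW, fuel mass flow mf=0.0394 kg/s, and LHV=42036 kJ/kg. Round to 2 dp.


eta_BTE = (BP / (mf * LHV)) * 100
Denominator = 0.0394 * 42036 = 1656.2184 kW
eta_BTE = (538 / 1656.2184) * 100 = 32.48%


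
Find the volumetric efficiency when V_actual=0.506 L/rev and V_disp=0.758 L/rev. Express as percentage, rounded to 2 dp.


eta_v = (V_actual / V_disp) * 100
Ratio = 0.506 / 0.758 = 0.6675
eta_v = 0.6675 * 100 = 66.75%


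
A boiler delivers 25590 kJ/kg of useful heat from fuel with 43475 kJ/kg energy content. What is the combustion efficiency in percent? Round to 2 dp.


Efficiency = (Q_useful / Q_fuel) * 100
Efficiency = (25590 / 43475) * 100
Efficiency = 0.5886 * 100 = 58.86%


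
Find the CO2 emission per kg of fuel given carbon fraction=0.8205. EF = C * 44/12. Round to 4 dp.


EF = C_frac * (M_CO2 / M_C)
EF = 0.8205 * (44/12)
EF = 0.8205 * 3.666667 = 3.0085 kg_CO2/kg_fuel


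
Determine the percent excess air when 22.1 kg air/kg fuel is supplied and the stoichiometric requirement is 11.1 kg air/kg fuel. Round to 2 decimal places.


Excess air = actual - stoichiometric = 22.1 - 11.1 = 11.00 kg/kg fuel
Excess air % = (excess / stoich) * 100 = (11.00 / 11.1) * 100 = 99.10%


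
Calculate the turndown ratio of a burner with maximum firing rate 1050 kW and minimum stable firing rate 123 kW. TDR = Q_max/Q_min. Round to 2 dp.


TDR = Q_max / Q_min
TDR = 1050 / 123 = 8.54


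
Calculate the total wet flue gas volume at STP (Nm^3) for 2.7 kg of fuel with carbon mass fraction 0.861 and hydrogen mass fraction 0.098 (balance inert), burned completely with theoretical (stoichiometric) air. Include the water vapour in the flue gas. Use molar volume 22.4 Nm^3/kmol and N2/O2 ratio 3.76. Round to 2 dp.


Per kg fuel: CO2 = (C/12 kmol)*22.4 = (0.861/12)*22.4 = 1.60720 Nm^3
Per kg fuel: H2O = (H/2 kmol)*22.4 = (0.098/2)*22.4 = 1.09760 Nm^3
O2 needed per kg fuel = C/12 + H/4 = 0.861/12 + 0.098/4 = 0.09625000 kmol
Per kg fuel: N2 = O2*3.76*22.4 = 0.09625000*3.76*22.4 = 8.10656 Nm^3
Total per kg = 1.60720 + 1.09760 + 8.10656 = 10.81136 Nm^3
Total = 10.81136 * 2.7 = 29.19 Nm^3


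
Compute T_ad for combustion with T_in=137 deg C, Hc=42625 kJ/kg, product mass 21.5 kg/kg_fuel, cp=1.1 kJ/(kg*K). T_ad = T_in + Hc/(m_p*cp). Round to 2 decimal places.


T_ad = T_in + Hc / (m_p * cp)
Denominator = 21.5 * 1.1 = 23.6500
Temperature rise = 42625 / 23.6500 = 1802.33 K
T_ad = 137 + 1802.33 = 1939.33 deg C


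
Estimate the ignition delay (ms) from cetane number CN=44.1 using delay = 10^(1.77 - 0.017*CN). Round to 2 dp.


delay = 10^(1.77 - 0.017*CN)
Exponent = 1.77 - 0.017*44.1 = 1.0203
delay = 10^1.0203 = 10.48 ms


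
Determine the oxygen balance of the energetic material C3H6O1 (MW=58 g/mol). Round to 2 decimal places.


OB = -1600 * (2C + H/2 - O) / MW
Inner = 2*3 + 6/2 - 1 = 8.00
OB = -1600 * 8.00 / 58 = -220.69%


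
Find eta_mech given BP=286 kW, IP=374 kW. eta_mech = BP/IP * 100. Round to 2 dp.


eta_mech = (BP / IP) * 100
Ratio = 286 / 374 = 0.7647
eta_mech = 0.7647 * 100 = 76.47%


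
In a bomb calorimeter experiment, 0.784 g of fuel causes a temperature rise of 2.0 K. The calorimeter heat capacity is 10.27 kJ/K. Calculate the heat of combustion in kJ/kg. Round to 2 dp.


Hc = C_cal * delta_T / m_fuel
Q_released = 10.27 * 2.0 = 20.5400 kJ
m_fuel = 0.784 g = 0.784/1000 kg = 0.000784 kg
Hc = 20.5400 / 0.000784 = 26198.98 kJ/kg


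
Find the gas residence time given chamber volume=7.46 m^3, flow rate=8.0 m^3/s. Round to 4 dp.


tau = V / Q_flow
tau = 7.46 / 8.0 = 0.9325 s


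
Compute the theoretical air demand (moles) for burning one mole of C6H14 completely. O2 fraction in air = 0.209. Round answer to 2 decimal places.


Balanced combustion: C6H14 + 9.5 O2 -> 6 CO2 + 7 H2O
O2 needed = C + H/4 = 6 + 14/4 = 9.50 moles
Air moles = O2 / 0.209 = 9.50 / 0.209 = 45.45 moles air


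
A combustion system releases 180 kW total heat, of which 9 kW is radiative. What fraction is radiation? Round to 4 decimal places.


f_rad = Q_rad / Q_total
f_rad = 9 / 180 = 0.0500


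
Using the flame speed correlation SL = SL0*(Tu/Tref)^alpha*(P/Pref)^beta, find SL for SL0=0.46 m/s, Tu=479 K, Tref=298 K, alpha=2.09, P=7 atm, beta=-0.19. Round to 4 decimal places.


SL = SL0 * (Tu/Tref)^alpha * (P/Pref)^beta
T ratio = 479/298 = 1.60738255
(T ratio)^alpha = 1.60738255^2.09 = 2.696431
(P/Pref)^beta = 7^(-0.19) = 0.690926
SL = 0.46 * 2.696431 * 0.690926 = 0.8570 m/s


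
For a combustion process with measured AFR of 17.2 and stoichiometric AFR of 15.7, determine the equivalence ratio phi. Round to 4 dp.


phi = AFR_stoich / AFR_actual
phi = 15.7 / 17.2 = 0.9128


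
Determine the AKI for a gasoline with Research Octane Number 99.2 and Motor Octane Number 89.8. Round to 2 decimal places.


AKI = (RON + MON) / 2
AKI = (99.2 + 89.8) / 2
AKI = 189.0 / 2 = 94.50


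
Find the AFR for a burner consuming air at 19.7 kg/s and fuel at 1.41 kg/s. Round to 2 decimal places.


AFR = m_air / m_fuel
AFR = 19.7 / 1.41 = 13.97


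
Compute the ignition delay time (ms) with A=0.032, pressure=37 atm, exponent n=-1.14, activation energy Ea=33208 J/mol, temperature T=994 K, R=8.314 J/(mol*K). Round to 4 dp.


tau = A * P^n * exp(Ea/(R*T))
P^n = 37^(-1.14) = 0.01630234
Ea/(R*T) = 33208/(8.314*994) = 4.018337
exp(Ea/(R*T)) = 55.608531
tau = 0.032 * 0.01630234 * 55.608531 = 0.0290 ms


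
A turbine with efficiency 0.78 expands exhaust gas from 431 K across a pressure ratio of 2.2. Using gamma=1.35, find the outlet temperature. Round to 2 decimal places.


T_out = T_in * (1 - eta * (1 - PR^(-(gamma-1)/gamma)))
Exponent = -(1.35-1)/1.35 = -0.25925926
PR^exp = 2.2^(-0.25925926) = 0.81512413
Factor = 1 - 0.78*(1 - 0.81512413) = 0.85579682
T_out = 431 * 0.85579682 = 368.85 K


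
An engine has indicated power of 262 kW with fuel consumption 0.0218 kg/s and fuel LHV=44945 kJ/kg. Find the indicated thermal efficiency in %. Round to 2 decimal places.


eta_ith = (IP / (mf * LHV)) * 100
Denominator = 0.0218 * 44945 = 979.8010 kW
eta_ith = (262 / 979.8010) * 100 = 26.74%
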